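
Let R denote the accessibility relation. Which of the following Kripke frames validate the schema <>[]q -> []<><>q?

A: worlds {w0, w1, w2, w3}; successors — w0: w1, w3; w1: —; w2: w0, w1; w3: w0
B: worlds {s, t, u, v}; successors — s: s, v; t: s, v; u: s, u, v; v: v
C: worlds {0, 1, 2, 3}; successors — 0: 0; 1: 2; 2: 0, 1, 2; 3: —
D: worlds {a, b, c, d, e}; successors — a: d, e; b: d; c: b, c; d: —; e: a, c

B

This is the axiom for a generalized confluence (Geach) condition; its first-order frame correspondent is forall x forall y forall z ((xRy & xRz) -> exists w (yRw & z R^2 w)).
A: fails — w0Rw1, w0Rw1 but no w with w1Rw and w1R²w.
B: ✓.
C: fails — 2R1, 2R0 but no w with 1Rw and 0R²w.
D: fails — aRd, aRd but no w with dRw and dR²w.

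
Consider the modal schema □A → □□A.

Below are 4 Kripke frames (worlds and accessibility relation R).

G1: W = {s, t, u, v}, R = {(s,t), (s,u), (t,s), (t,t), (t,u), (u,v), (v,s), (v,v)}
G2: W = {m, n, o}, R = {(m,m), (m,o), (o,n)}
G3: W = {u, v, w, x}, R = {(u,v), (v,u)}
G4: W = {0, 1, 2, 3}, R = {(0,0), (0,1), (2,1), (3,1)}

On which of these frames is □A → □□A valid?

G4

This is the axiom for transitivity; its first-order frame correspondent is ∀x ∀y ∀z (Rxy ∧ Ryz → Rxz).
G1: fails — Ruv and Rvs but not Rus.
G2: fails — Rmo and Ron but not Rmn.
G3: fails — Ruv and Rvu but not Ruu.
G4: satisfies the condition.
Valid on: G4.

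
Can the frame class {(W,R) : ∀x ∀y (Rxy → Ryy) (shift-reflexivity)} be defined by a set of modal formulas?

This is a Sahlqvist condition; the T□ axiom □(□r → r) defines it.

Yes — defined by □(□r → r)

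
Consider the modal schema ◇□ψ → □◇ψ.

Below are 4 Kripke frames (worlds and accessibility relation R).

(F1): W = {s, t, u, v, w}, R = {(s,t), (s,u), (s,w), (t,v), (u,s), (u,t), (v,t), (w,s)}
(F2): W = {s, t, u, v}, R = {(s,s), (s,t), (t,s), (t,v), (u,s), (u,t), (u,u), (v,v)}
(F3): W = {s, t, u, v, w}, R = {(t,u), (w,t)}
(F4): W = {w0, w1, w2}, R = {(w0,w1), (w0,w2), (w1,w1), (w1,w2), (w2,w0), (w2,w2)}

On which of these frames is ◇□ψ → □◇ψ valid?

(F4)

The schema corresponds to convergence: ∀x ∀y ∀z (Rxy ∧ Rxz → ∃w (Ryw ∧ Rzw)).
(F1): fails — Rsw and Rst but w and t have no common successor.
(F2): fails — Rtv and Rts but v and s have no common successor.
(F3): fails — Rtu and Rtu but u and u have no common successor.
(F4): condition met.
Valid on: (F4).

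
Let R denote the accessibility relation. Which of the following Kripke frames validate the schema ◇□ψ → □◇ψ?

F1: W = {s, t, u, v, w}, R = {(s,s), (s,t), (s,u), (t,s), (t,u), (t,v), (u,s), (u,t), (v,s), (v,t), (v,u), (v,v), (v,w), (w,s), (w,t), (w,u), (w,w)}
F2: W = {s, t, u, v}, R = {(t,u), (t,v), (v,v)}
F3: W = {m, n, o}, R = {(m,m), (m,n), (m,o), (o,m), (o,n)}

F1

Frame correspondent (Sahlqvist): ∀x ∀y ∀z (Rxy ∧ Rxz → ∃w (Ryw ∧ Rzw)) — i.e. convergence.
F1: ✓.
F2: fails — Rtu and Rtu but u and u have no common successor.
F3: fails — Rmo and Rmn but o and n have no common successor.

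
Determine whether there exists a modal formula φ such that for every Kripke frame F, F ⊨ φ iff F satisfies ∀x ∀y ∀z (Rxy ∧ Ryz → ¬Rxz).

Modal frame validity is preserved under surjective bounded morphisms.
The 5-cycle (worlds s,t,u,v,w with s→t→u→v→w→s) is intransitive. Mapping every world to a single reflexive point • is a surjective bounded morphism; the reflexive point is not intransitive (R••∧R•• but R••).
Hence intransitivity is not modally definable.

Not modally definable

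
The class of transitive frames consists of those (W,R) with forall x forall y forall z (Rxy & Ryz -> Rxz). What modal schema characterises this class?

The condition is transitivity. The 4 schema □p → □□p defines it.
Suppose □p→□□p is valid. Take Rxy, Ryz and set V(p)={w : Rxw}. Then □p at x, so □□p at x, so □p at y, so p at z, i.e. Rxz.

□p → □□p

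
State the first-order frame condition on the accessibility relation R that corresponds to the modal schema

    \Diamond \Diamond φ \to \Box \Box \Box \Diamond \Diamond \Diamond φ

\forall x \forall y \forall z ((x R^2 y \wedge x R^3 z) \to \exists w (y = w \wedge z R^3 w))

This is a Sahlqvist (Geach-type) schema ◇^2□^0φ → □^3◇^3φ.
Minimal-valuation argument: fix x; take any y with xR^2y and any z with xR^3z. Set V(φ) to the set of worlds R-reachable from y in exactly 0 steps. Then □^0φ holds at y, so the antecedent holds at x; validity forces ◇^3φ at z, giving a w with zR^3w and yR^0w.
First-order correspondent: \forall x \forall y \forall z ((x R^2 y \wedge x R^3 z) \to \exists w (y = w \wedge z R^3 w)).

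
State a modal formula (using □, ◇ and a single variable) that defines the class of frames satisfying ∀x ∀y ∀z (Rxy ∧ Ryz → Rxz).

A defining formula is □s → □□s (the 4 axiom).
Suppose □s→□□s is valid. Take Rxy, Ryz and set V(s)={w : Rxw}. Then □s at x, so □□s at x, so □s at y, so s at z, i.e. Rxz.

□s → □□s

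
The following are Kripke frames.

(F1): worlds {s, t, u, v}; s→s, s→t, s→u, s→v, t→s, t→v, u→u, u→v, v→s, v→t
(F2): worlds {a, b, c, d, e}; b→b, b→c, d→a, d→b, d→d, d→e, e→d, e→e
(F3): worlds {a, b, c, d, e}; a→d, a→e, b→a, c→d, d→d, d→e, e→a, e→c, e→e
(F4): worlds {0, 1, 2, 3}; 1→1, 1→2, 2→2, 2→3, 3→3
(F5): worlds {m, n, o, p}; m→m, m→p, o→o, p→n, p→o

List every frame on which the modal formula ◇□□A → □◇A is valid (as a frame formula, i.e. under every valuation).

(F1), (F3), (F4)

Frame correspondent (Sahlqvist): ∀x ∀y ∀z ((xRy ∧ xRz) → ∃w (yR²w ∧ zRw)) — i.e. a generalized confluence (Geach) condition.
(F1): holds.
(F2): fails — bRb, bRc but no w with bR²w and cRw.
(F3): holds.
(F4): holds.
(F5): fails — mRp, mRm but no w with pR²w and mRw.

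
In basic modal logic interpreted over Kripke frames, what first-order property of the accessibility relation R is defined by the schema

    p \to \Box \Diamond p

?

symmetry: \forall x \forall y (Rxy \to Ryx)

Suppose p→□◇p is valid. Take Rxy and set V(p)={x}. Then p at x, so □◇p at x, so ◇p at y, so some z with Ryz has p; z=x, i.e. Ryx.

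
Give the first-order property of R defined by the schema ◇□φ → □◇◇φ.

∀x ∀y ∀z ((xRy ∧ xRz) → ∃w (yRw ∧ zR²w))

This is a Sahlqvist (Geach-type) schema ◇^1□^1φ → □^1◇^2φ.
Minimal-valuation argument: fix x; take any y with xR^1y and any z with xR^1z. Set V(φ) to the set of worlds R-reachable from y in exactly 1 step. Then □^1φ holds at y, so the antecedent holds at x; validity forces ◇^2φ at z, giving a w with zR^2w and yR^1w.
First-order correspondent: ∀x ∀y ∀z ((xRy ∧ xRz) → ∃w (yRw ∧ zR²w)).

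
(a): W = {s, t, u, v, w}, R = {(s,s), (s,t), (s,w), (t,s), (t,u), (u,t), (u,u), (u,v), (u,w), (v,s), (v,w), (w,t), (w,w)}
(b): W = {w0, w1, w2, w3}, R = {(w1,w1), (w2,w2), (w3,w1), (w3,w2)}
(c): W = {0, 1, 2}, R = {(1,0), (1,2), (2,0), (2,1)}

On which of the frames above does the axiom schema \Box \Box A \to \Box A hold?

(a), (b)

This is the axiom for density; its first-order frame correspondent is \forall x \forall y (Rxy \to \exists z (Rxz \wedge Rzy)).
(a): satisfies the condition.
(b): satisfies the condition.
(c): fails — R12 but no z with R1z and Rz2.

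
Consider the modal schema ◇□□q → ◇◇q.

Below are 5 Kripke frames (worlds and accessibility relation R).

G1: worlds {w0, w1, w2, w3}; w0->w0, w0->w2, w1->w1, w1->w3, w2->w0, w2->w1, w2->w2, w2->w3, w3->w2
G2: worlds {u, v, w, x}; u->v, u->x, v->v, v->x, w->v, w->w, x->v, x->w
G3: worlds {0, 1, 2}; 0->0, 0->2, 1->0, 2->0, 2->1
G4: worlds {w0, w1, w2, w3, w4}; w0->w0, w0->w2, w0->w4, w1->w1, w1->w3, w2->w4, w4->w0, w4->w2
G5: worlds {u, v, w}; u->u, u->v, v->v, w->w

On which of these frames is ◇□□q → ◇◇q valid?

The schema corresponds to a generalized confluence (Geach) condition: ∀x ∀y (xRy → ∃w (yR²w ∧ xR²w)).
G1: condition met.
G2: condition met.
G3: condition met.
G4: fails — w1Rw3 but no w with w3R²w and w1R²w.
G5: condition met.

G1, G2, G3, G5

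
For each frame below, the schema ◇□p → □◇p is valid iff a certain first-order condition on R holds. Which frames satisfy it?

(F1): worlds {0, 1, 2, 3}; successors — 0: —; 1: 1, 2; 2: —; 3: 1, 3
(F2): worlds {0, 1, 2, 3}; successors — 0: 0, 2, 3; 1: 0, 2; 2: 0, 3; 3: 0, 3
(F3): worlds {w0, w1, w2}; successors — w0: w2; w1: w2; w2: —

Frame correspondent (Sahlqvist): ∀x ∀y ∀z (Rxy ∧ Rxz → ∃w (Ryw ∧ Rzw)) — i.e. convergence.
(F1): fails — R12 and R12 but 2 and 2 have no common successor.
(F2): condition met.
(F3): fails — Rw0w2 and Rw0w2 but w2 and w2 have no common successor.
Valid on: (F2).

(F2)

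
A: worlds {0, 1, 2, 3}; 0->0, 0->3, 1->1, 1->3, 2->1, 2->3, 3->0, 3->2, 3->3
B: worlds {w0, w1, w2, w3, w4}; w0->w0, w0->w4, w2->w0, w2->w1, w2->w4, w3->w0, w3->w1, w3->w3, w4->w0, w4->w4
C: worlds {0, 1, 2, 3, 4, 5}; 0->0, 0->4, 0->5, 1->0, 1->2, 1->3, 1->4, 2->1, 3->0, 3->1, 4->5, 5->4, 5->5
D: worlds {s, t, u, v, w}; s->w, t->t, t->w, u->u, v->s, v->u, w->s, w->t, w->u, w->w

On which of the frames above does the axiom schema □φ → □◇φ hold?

A

Frame correspondent (Sahlqvist): ∀x ∀z (xRz → ∃w (xRw ∧ zRw)) — i.e. a generalized confluence (Geach) condition.
A: condition met.
B: fails — w2Rw1 but no w with w2Rw and w1Rw.
C: fails — 1R2 but no w with 1Rw and 2Rw.
D: fails — vRs but no w* with vRw* and sRw*.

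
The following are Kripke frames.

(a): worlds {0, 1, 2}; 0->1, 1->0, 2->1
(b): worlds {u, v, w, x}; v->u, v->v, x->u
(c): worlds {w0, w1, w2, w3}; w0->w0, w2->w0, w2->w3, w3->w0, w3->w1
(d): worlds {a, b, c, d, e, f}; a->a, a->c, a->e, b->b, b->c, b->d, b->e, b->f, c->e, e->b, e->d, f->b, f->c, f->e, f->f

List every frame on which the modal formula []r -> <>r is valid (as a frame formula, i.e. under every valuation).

(a)

Frame correspondent (Sahlqvist): forall x exists y Rxy — i.e. seriality.
(a): holds.
(b): fails — world u has no successor.
(c): fails — world w1 has no successor.
(d): fails — world d has no successor.
Valid on: (a).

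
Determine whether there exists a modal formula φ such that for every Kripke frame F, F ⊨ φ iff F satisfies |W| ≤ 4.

Any modally definable frame class is closed under disjoint unions.
Any modal formula valid on each of 5 disjoint one-world frames is valid on their disjoint union (validity is preserved under disjoint unions). Each one-world frame has |W|=1≤4, but the union has |W|=5.
Hence having at most 4 worlds is not modally definable.

No — not modally definable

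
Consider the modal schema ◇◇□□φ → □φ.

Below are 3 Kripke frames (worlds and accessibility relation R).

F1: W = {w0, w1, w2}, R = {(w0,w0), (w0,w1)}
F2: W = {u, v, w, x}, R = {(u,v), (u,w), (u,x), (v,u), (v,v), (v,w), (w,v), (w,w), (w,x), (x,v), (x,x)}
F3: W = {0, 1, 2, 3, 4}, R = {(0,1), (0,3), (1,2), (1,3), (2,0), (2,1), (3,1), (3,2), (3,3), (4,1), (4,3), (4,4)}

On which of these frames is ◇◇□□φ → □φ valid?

F2

The schema corresponds to a generalized confluence (Geach) condition: ∀x ∀y ∀z ((xR²y ∧ xRz) → ∃w (yR²w ∧ z = w)).
F1: fails — w0R²w1, w0Rw0 but no w with w1R²w and w0=w.
F2: ✓.
F3: fails — 2R²2, 2R0 but no w with 2R²w and 0=w.
Valid on: F2.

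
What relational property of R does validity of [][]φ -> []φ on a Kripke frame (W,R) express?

Suppose □□φ→□φ is valid. Take Rxy and set V(φ)={w : xR²w}. Then □□φ at x, so □φ at x, so φ at y, i.e. ∃z(Rxz∧Rzy).

density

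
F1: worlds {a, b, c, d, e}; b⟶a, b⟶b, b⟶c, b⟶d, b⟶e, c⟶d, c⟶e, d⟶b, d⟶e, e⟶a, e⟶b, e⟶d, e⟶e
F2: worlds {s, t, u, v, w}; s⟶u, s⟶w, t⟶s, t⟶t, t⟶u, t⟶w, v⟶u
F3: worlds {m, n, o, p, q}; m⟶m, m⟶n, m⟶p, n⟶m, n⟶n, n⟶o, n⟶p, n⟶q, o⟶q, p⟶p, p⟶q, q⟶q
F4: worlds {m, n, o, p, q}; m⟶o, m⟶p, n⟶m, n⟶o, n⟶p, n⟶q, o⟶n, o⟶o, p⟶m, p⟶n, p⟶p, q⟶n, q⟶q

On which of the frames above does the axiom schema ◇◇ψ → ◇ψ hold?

Frame correspondent (Sahlqvist): ∀x ∀y ∀z (Rxy ∧ Ryz → Rxz) — i.e. transitivity.
F1: fails — Rcd and Rdb but not Rcb.
F2: satisfies the condition.
F3: fails — Rmn and Rno but not Rmo.
F4: fails — Ron and Rnq but not Roq.

F2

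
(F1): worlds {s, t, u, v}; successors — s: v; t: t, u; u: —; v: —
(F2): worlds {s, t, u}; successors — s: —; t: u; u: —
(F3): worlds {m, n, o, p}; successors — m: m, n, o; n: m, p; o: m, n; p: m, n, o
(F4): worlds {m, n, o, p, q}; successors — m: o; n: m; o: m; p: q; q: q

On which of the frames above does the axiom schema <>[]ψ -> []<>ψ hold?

(F3), (F4)

This is the axiom for convergence; its first-order frame correspondent is forall x forall y forall z (Rxy & Rxz -> exists w (Ryw & Rzw)).
(F1): fails — Rsv and Rsv but v and v have no common successor.
(F2): fails — Rtu and Rtu but u and u have no common successor.
(F3): condition met.
(F4): condition met.
Valid on: (F3), (F4).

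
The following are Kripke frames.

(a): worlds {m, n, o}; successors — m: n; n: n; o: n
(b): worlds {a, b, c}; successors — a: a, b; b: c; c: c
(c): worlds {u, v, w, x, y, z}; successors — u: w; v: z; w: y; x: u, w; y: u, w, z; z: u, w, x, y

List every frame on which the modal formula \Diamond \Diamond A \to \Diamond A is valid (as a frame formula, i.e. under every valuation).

Frame correspondent (Sahlqvist): \forall x \forall y \forall z (Rxy \wedge Ryz \to Rxz) — i.e. transitivity.
(a): condition met.
(b): fails — Rab and Rbc but not Rac.
(c): fails — Rxw and Rwy but not Rxy.

(a)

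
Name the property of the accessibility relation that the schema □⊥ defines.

□⊥ is valid iff no world has any successor (otherwise □⊥ fails at any world with one).

emptiness of R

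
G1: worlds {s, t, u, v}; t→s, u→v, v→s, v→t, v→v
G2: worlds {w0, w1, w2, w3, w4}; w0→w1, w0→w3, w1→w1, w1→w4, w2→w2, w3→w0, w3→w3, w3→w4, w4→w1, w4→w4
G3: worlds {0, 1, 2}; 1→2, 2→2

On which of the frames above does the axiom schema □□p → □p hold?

G2, G3

This is the axiom for density; its first-order frame correspondent is ∀x ∀y (Rxy → ∃z (Rxz ∧ Rzy)).
G1: fails — Rts but no z with Rtz and Rzs.
G2: ✓.
G3: ✓.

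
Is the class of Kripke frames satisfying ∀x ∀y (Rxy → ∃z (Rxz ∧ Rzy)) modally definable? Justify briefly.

Yes, by □□q → □q

This is a Sahlqvist condition; the C4 axiom □□q → □q defines it.
Suppose □□q→□q is valid. Take Rxy and set V(q)={w : xR²w}. Then □□q at x, so □q at x, so q at y, i.e. ∃z(Rxz∧Rzy).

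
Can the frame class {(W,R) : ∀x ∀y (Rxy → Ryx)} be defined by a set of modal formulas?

Yes — defined by p → □◇p

Yes: it is symmetry, defined by the B schema p → □◇p.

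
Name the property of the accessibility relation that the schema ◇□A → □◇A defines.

Suppose ◇□A→□◇A is valid. Take Rxy, Rxz and set V(A)={w : Ryw}. Then □A at y so ◇□A at x, so □◇A at x, so ◇A at z, giving w with Rzw and Ryw.
Conversely, any frame satisfying ∀x ∀y ∀z (Rxy ∧ Rxz → ∃w (Ryw ∧ Rzw)) validates the schema.
Frame condition: ∀x ∀y ∀z (Rxy ∧ Rxz → ∃w (Ryw ∧ Rzw)).

Convergence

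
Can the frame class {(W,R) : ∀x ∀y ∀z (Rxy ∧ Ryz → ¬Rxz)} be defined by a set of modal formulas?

If a class were modally definable it would be closed under surjective bounded morphisms (Goldblatt–Thomason).
The 3-cycle (worlds w0,w1,w2 with w0→w1→w2→w0) is intransitive. Mapping every world to a single reflexive point • is a surjective bounded morphism; the reflexive point is not intransitive (R••∧R•• but R••).
So no modal formula (or set of formulas) defines exactly the intransitive frames.

Not definable by any modal formula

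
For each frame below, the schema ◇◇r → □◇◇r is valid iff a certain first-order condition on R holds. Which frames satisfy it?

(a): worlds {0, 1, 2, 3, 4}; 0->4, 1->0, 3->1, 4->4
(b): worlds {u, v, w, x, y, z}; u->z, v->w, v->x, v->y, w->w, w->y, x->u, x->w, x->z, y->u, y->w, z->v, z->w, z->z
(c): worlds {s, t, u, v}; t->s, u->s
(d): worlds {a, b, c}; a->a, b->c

(c), (d)

The schema corresponds to a generalized confluence (Geach) condition: ∀x ∀y ∀z ((xR²y ∧ xRz) → ∃w (y = w ∧ zR²w)).
(a): fails — 3R²0, 3R1 but no w with 0=w and 1R²w.
(b): fails — vR²u, vRx but no t with u=t and xR²t.
(c): ✓.
(d): ✓.
Valid on: (c), (d).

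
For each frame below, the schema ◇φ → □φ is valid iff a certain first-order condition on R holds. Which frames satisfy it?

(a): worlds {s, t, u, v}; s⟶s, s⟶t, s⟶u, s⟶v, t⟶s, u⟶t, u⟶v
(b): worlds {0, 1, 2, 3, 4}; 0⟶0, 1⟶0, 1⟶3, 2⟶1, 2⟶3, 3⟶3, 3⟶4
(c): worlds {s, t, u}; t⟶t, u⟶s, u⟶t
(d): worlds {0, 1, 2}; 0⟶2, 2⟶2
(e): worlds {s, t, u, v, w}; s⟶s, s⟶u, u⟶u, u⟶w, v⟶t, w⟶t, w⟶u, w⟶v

(d)

This is the axiom for partial functionality; its first-order frame correspondent is ∀x ∀y ∀z (Rxy ∧ Rxz → y = z).
(a): fails — s sees both s and t.
(b): fails — 1 sees both 0 and 3.
(c): fails — u sees both s and t.
(d): condition met.
(e): fails — s sees both s and u.
Valid on: (d).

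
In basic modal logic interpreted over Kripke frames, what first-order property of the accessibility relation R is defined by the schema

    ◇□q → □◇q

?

Suppose ◇□q→□◇q is valid. Take Rxy, Rxz and set V(q)={w : Ryw}. Then □q at y so ◇□q at x, so □◇q at x, so ◇q at z, giving w with Rzw and Ryw.

Convergence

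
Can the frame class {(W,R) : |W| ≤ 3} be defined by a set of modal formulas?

Not definable by any modal formula

Any modally definable frame class is closed under disjoint unions.
Any modal formula valid on each of 4 disjoint one-world frames is valid on their disjoint union (validity is preserved under disjoint unions). Each one-world frame has |W|=1≤3, but the union has |W|=4.
So no modal formula (or set of formulas) defines exactly the |W|≤3 frames.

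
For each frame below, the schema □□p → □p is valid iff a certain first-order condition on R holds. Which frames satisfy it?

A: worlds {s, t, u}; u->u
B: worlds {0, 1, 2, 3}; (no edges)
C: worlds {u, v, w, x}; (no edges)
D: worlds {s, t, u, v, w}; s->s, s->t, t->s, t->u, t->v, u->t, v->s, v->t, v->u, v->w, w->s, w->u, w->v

A, B, C

Frame correspondent (Sahlqvist): ∀x ∀y (Rxy → ∃z (Rxz ∧ Rzy)) — i.e. density.
A: satisfies the condition.
B: satisfies the condition.
C: satisfies the condition.
D: fails — Rtv but no z with Rtz and Rzv.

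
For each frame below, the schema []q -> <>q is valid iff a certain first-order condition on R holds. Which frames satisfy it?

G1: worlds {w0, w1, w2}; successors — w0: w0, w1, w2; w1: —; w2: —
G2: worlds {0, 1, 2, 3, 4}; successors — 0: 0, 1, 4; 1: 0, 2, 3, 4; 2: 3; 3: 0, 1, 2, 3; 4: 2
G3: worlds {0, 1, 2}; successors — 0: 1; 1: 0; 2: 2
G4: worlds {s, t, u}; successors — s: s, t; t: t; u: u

G2, G3, G4

Frame correspondent (Sahlqvist): forall x exists y Rxy — i.e. seriality.
G1: fails — world w1 has no successor.
G2: ✓.
G3: ✓.
G4: ✓.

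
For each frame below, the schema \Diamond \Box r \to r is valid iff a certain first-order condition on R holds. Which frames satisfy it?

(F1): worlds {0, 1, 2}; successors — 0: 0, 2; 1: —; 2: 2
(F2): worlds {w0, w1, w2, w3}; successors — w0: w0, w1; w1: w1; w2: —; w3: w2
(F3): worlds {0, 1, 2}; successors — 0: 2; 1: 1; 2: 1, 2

none

Frame correspondent (Sahlqvist): \forall x \forall y (Rxy \to Ryx) — i.e. symmetry.
(F1): fails — R02 but not R20.
(F2): fails — Rw0w1 but not Rw1w0.
(F3): fails — R21 but not R12.
Valid on no frame.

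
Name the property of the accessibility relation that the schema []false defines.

□⊥ is valid iff no world has any successor (otherwise □⊥ fails at any world with one).
Conversely, on a frame with emptiness of R the schema holds at every world under every valuation.
So the correspondent is emptiness of R.

emptiness of R: forall x forall y ~Rxy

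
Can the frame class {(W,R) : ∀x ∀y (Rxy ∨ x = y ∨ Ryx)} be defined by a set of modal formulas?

Modal frame validity is preserved under disjoint unions.
Take 2 disjoint single-world reflexive frames: each is trivially connected, but their disjoint union has 2 worlds with no edge between distinct components, so it is not connected.
Hence connectedness of R is not modally definable.

No — not modally definable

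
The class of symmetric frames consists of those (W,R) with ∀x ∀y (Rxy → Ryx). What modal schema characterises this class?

This is symmetry; the standard corresponding axiom is B: q → □◇q.
Suppose q→□◇q is valid. Take Rxy and set V(q)={x}. Then q at x, so □◇q at x, so ◇q at y, so some z with Ryz has q; z=x, i.e. Ryx.

q → □◇q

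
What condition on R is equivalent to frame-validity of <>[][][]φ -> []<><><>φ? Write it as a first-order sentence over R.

This is a Sahlqvist (Geach-type) schema ◇^1□^3φ → □^1◇^3φ.
First-order correspondent: forall x forall y forall z ((xRy & xRz) -> exists w (y R^3 w & z R^3 w)).

forall x forall y forall z ((xRy & xRz) -> exists w (y R^3 w & z R^3 w))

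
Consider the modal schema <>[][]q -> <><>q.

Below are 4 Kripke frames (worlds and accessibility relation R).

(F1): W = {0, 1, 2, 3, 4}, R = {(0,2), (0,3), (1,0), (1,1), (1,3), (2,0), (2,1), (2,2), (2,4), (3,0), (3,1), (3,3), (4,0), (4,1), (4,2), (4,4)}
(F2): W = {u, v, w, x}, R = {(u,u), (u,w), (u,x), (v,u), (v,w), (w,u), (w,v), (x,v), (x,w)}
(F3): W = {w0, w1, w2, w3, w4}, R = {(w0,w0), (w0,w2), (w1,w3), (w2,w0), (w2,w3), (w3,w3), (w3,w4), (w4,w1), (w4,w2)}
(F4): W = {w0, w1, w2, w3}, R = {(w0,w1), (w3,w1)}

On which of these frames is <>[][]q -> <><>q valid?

(F1), (F2), (F3)

The schema corresponds to a generalized confluence (Geach) condition: forall x forall y (xRy -> exists w (y R^2 w & x R^2 w)).
(F1): ✓.
(F2): ✓.
(F3): ✓.
(F4): fails — w0Rw1 but no w with w1R²w and w0R²w.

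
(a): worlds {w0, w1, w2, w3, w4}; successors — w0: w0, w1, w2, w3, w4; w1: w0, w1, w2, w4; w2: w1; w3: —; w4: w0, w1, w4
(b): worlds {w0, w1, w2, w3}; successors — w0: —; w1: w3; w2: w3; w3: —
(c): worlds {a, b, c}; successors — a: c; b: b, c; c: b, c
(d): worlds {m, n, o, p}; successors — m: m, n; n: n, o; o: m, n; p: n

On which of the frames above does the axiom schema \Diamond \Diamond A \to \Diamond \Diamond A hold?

This is the axiom for a generalized confluence (Geach) condition; its first-order frame correspondent is \forall x \forall y (x R^2 y \to \exists w (y = w \wedge x R^2 w)).
(a): holds.
(b): holds.
(c): holds.
(d): holds.
Valid on: (a), (b), (c), (d).

(a), (b), (c), (d)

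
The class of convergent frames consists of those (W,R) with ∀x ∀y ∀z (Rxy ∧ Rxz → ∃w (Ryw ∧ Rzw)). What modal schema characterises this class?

A defining formula is ◇□p → □◇p (the .2 axiom).

◇□p → □◇p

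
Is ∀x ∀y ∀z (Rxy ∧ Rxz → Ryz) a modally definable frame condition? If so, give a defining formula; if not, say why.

Yes — defined by ◇p → □◇p

This is a Sahlqvist condition; the 5 axiom ◇p → □◇p defines it.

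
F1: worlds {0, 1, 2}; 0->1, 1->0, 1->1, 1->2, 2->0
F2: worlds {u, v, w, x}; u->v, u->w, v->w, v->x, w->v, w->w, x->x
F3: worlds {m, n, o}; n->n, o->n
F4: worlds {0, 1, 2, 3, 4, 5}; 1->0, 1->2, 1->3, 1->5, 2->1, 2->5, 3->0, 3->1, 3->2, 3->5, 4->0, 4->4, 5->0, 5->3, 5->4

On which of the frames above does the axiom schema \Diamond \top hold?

Frame correspondent (Sahlqvist): \forall x \exists y Rxy — i.e. seriality.
F1: ✓.
F2: ✓.
F3: fails — world m has no successor.
F4: fails — world 0 has no successor.
Valid on: F1, F2.

F1, F2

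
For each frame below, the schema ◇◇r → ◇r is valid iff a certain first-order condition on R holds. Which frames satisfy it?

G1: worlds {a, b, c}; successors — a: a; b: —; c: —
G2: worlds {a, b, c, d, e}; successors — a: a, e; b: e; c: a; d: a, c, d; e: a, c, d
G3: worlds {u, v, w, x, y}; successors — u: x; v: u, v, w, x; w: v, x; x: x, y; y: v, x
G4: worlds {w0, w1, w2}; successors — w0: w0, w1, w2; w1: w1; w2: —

This is the axiom for transitivity; its first-order frame correspondent is ∀x ∀y ∀z (Rxy ∧ Ryz → Rxz).
G1: ✓.
G2: fails — Rea and Rae but not Ree.
G3: fails — Ryx and Rxy but not Ryy.
G4: ✓.
Valid on: G1, G4.

G1, G4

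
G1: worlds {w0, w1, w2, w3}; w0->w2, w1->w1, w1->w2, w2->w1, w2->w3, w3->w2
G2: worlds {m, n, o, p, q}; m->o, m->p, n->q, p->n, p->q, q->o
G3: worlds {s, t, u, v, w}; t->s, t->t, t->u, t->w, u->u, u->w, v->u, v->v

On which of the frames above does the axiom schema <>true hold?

Frame correspondent (Sahlqvist): forall x exists y Rxy — i.e. seriality.
G1: condition met.
G2: fails — world o has no successor.
G3: fails — world s has no successor.

G1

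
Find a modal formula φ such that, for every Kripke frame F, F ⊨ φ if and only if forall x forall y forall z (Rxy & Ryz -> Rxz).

□ψ → □□ψ

A defining formula is □ψ → □□ψ (the 4 axiom).
Suppose □ψ→□□ψ is valid. Take Rxy, Ryz and set V(ψ)={w : Rxw}. Then □ψ at x, so □□ψ at x, so □ψ at y, so ψ at z, i.e. Rxz.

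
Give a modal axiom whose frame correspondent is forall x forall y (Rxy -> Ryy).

The condition is shift-reflexivity. The T□ schema □(□ψ → ψ) defines it.

□(□ψ → ψ)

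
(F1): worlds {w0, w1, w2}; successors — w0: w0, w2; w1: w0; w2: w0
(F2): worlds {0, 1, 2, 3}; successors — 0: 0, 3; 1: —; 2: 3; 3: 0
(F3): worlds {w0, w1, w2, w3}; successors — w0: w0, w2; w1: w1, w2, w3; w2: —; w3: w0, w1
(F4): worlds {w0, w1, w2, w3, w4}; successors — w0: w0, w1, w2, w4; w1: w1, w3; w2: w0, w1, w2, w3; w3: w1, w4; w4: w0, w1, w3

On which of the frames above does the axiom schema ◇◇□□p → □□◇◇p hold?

(F1), (F2), (F4)

The schema corresponds to a generalized confluence (Geach) condition: ∀x ∀y ∀z ((xR²y ∧ xR²z) → ∃w (yR²w ∧ zR²w)).
(F1): condition met.
(F2): condition met.
(F3): fails — w0R²w0, w0R²w2 but no w with w0R²w and w2R²w.
(F4): condition met.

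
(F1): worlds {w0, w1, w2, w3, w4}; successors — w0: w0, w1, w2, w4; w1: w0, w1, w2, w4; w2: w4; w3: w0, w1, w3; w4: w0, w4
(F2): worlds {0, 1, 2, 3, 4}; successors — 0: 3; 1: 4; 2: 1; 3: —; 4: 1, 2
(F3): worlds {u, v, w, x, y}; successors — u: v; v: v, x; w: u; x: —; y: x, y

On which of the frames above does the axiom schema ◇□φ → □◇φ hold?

(F1)

Frame correspondent (Sahlqvist): ∀x ∀y ∀z (Rxy ∧ Rxz → ∃w (Ryw ∧ Rzw)) — i.e. convergence.
(F1): condition met.
(F2): fails — R03 and R03 but 3 and 3 have no common successor.
(F3): fails — Rvv and Rvx but v and x have no common successor.
Valid on: (F1).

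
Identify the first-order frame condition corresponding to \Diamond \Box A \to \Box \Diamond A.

Suppose ◇□A→□◇A is valid. Take Rxy, Rxz and set V(A)={w : Ryw}. Then □A at y so ◇□A at x, so □◇A at x, so ◇A at z, giving w with Rzw and Ryw.

Convergence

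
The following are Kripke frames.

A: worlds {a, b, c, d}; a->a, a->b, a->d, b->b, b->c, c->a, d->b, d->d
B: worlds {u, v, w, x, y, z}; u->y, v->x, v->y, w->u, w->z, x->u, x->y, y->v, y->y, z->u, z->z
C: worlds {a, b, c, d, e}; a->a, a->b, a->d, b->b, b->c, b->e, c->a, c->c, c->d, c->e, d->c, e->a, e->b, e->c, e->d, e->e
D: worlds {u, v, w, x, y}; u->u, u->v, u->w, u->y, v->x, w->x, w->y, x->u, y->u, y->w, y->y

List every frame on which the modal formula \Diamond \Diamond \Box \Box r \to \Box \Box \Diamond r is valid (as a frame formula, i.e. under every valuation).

The schema corresponds to a generalized confluence (Geach) condition: \forall x \forall y \forall z ((x R^2 y \wedge x R^2 z) \to \exists w (y R^2 w \wedge zRw)).
A: fails — aR²d, aR²c but no w with dR²w and cRw.
B: fails — wR²u, wR²z but no t with uR²t and zRt.
C: holds.
D: fails — uR²v, uR²v but no t with vR²t and vRt.

C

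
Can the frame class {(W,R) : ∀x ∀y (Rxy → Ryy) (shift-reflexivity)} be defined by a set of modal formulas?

The condition is shift-reflexivity. A defining modal formula is □(□p → p).

Yes, by □(□p → p)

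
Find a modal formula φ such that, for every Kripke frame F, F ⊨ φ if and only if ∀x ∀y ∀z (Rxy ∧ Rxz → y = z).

◇ψ → □ψ

A defining formula is ◇ψ → □ψ (the CD axiom).
Suppose ◇ψ→□ψ is valid. Take Rxy, Rxz and set V(ψ)={y}. Then ◇ψ at x, so □ψ at x, so ψ at z, i.e. z=y.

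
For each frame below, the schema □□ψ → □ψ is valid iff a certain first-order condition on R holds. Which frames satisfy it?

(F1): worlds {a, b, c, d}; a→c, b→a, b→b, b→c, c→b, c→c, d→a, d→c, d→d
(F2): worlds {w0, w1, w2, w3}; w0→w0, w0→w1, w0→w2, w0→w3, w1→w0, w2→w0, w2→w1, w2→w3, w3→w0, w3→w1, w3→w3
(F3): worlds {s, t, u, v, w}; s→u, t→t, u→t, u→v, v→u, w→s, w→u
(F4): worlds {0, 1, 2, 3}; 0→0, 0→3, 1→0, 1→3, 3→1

(F1), (F2)

Frame correspondent (Sahlqvist): ∀x ∀y (Rxy → ∃z (Rxz ∧ Rzy)) — i.e. density.
(F1): satisfies the condition.
(F2): satisfies the condition.
(F3): fails — Ruv but no z with Ruz and Rzv.
(F4): fails — R31 but no z with R3z and Rz1.
Valid on: (F1), (F2).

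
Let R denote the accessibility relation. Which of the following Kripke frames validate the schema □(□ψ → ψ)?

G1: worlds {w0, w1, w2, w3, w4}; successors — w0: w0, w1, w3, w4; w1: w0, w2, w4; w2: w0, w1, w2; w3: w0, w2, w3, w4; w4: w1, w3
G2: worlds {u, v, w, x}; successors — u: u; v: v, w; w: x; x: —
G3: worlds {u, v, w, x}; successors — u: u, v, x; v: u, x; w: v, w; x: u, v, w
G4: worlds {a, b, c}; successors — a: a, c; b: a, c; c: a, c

The schema corresponds to shift-reflexivity: ∀x ∀y (Rxy → Ryy).
G1: fails — Rw0w4 but not Rw4w4.
G2: fails — Rvw but not Rww.
G3: fails — Ruv but not Rvv.
G4: ✓.

G4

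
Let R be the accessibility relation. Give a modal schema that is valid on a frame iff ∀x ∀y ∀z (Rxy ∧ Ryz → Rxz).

A defining formula is □r → □□r (the 4 axiom).
Suppose □r→□□r is valid. Take Rxy, Ryz and set V(r)={w : Rxw}. Then □r at x, so □□r at x, so □r at y, so r at z, i.e. Rxz.

□r → □□r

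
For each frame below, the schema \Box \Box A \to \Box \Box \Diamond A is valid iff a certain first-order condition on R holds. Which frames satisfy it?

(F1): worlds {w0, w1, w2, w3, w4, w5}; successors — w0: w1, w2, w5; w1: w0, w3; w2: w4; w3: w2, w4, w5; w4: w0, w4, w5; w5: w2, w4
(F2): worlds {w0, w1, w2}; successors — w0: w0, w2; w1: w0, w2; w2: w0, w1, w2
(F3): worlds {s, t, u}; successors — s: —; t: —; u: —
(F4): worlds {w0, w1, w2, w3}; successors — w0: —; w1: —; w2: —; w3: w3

The schema corresponds to a generalized confluence (Geach) condition: \forall x \forall z (x R^2 z \to \exists w (x R^2 w \wedge zRw)).
(F1): fails — w1R²w1 but no w with w1R²w and w1Rw.
(F2): ✓.
(F3): ✓.
(F4): ✓.

(F2), (F3), (F4)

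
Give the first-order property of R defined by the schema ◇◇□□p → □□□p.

This is a Sahlqvist (Geach-type) schema ◇^2□^2p → □^3◇^0p.
Minimal-valuation argument: fix x; take any y with xR^2y and any z with xR^3z. Set V(p) to the set of worlds R-reachable from y in exactly 2 steps. Then □^2p holds at y, so the antecedent holds at x; validity forces ◇^0p at z, giving a w with zR^0w and yR^2w.
First-order correspondent: ∀x ∀y ∀z ((xR²y ∧ xR³z) → ∃w (yR²w ∧ z = w)).

∀x ∀y ∀z ((xR²y ∧ xR³z) → ∃w (yR²w ∧ z = w))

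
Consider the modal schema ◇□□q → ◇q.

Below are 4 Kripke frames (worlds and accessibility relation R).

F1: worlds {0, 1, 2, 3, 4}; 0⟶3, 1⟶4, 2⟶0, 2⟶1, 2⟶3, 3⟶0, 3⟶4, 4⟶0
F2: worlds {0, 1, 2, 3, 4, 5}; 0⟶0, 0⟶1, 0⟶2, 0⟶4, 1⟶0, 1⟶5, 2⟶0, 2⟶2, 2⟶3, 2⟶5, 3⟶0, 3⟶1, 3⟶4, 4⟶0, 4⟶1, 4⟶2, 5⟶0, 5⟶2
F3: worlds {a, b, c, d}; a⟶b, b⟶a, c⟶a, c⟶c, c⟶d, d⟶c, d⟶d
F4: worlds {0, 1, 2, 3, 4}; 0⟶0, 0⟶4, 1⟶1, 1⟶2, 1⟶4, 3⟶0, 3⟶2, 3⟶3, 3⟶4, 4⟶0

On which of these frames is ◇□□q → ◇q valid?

F2, F3

Frame correspondent (Sahlqvist): ∀x ∀y (xRy → ∃w (yR²w ∧ xRw)) — i.e. a generalized confluence (Geach) condition.
F1: fails — 1R4 but no w with 4R²w and 1Rw.
F2: ✓.
F3: ✓.
F4: fails — 1R2 but no w with 2R²w and 1Rw.
Valid on: F2, F3.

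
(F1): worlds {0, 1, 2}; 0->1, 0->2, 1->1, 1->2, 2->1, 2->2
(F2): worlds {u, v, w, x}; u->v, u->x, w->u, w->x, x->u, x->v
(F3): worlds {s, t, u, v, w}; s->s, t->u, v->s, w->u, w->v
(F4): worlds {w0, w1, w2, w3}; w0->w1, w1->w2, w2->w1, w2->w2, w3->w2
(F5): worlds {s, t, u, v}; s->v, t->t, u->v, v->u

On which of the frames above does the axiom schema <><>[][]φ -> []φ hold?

This is the axiom for a generalized confluence (Geach) condition; its first-order frame correspondent is forall x forall y forall z ((x R^2 y & xRz) -> exists w (y R^2 w & z = w)).
(F1): ✓.
(F2): fails — uR²u, uRx but no t with uR²t and x=t.
(F3): fails — wR²s, wRu but no w* with sR²w* and u=w*.
(F4): ✓.
(F5): fails — sR²u, sRv but no w with uR²w and v=w.

(F1), (F4)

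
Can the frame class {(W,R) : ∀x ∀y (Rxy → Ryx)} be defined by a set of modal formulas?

This is a Sahlqvist condition; the B axiom q → □◇q defines it.
Suppose q→□◇q is valid. Take Rxy and set V(q)={x}. Then q at x, so □◇q at x, so ◇q at y, so some z with Ryz has q; z=x, i.e. Ryx.

Yes, by q → □◇q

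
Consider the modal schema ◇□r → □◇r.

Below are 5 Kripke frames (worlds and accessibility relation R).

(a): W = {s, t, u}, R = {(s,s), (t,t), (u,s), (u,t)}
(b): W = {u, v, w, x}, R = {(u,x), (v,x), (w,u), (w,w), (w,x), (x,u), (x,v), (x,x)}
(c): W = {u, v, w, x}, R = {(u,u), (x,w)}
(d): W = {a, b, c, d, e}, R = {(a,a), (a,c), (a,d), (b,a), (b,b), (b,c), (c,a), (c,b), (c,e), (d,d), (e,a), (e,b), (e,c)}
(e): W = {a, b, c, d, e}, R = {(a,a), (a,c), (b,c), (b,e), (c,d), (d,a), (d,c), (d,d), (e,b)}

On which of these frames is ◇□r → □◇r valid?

This is the axiom for convergence; its first-order frame correspondent is ∀x ∀y ∀z (Rxy ∧ Rxz → ∃w (Ryw ∧ Rzw)).
(a): fails — Rus and Rut but s and t have no common successor.
(b): satisfies the condition.
(c): fails — Rxw and Rxw but w and w have no common successor.
(d): fails — Rac and Rad but c and d have no common successor.
(e): fails — Raa and Rac but a and c have no common successor.
Valid on: (b).

(b)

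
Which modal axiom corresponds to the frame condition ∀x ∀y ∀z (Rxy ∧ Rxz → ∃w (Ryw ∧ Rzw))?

This is convergence; the standard corresponding axiom is .2: ◇□r → □◇r.
Suppose ◇□r→□◇r is valid. Take Rxy, Rxz and set V(r)={w : Ryw}. Then □r at y so ◇□r at x, so □◇r at x, so ◇r at z, giving w with Rzw and Ryw.

◇□r → □◇r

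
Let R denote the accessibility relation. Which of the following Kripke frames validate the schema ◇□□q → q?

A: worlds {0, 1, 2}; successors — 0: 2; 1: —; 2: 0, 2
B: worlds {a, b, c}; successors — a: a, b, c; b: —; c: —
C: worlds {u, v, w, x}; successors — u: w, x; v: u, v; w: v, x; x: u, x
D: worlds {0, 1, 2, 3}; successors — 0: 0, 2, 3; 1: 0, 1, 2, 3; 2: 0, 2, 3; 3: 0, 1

A, C, D

This is the axiom for a generalized confluence (Geach) condition; its first-order frame correspondent is ∀x ∀y (xRy → ∃w (yR²w ∧ x = w)).
A: holds.
B: fails — aRb but no w with bR²w and a=w.
C: holds.
D: holds.
Valid on: A, C, D.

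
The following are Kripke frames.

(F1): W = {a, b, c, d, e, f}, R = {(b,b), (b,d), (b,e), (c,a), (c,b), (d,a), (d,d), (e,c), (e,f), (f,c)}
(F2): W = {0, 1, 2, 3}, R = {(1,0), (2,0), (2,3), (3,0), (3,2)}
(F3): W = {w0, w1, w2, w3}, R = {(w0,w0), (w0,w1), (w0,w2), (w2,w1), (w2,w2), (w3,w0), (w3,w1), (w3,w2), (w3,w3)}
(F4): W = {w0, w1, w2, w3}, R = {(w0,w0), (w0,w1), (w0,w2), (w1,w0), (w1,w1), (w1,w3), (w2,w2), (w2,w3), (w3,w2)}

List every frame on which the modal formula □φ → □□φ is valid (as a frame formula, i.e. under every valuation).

The schema corresponds to transitivity: ∀x ∀y ∀z (Rxy ∧ Ryz → Rxz).
(F1): fails — Rfc and Rcb but not Rfb.
(F2): fails — R32 and R23 but not R33.
(F3): satisfies the condition.
(F4): fails — Rw1w0 and Rw0w2 but not Rw1w2.

(F3)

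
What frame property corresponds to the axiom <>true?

This schema is equivalent to the D axiom □q → ◇q.
Its frame correspondent is seriality — forall x exists y Rxy.

seriality: forall x exists y Rxy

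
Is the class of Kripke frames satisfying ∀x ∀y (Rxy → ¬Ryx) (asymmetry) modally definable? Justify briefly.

Modal frame validity is preserved under surjective bounded morphisms.
The 3-cycle (worlds w0,w1,w2 with w0→w1→w2→w0) is asymmetric. Mapping every world to a single reflexive point • is a surjective bounded morphism, and the reflexive point is not asymmetric (R•• but asymmetry requires ¬R••).
So the class is not modally definable.

No — not modally definable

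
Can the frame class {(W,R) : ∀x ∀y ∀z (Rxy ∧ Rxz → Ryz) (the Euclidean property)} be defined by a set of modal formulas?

Yes: it is the Euclidean property, defined by the 5 schema ◇p → □◇p.
Suppose ◇p→□◇p is valid. Take Rxy, Rxz and set V(p)={y}. Then ◇p at x, so □◇p at x, so ◇p at z, so some w with Rzw has p; w=y, i.e. Rzy. By symmetry of the argument, Ryz.

Yes — defined by ◇p → □◇p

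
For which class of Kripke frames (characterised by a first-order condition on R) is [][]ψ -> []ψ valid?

Suppose □□ψ→□ψ is valid. Take Rxy and set V(ψ)={w : xR²w}. Then □□ψ at x, so □ψ at x, so ψ at y, i.e. ∃z(Rxz∧Rzy).
Conversely, any frame satisfying forall x forall y (Rxy -> exists z (Rxz & Rzy)) validates the schema.
So the correspondent is density.

density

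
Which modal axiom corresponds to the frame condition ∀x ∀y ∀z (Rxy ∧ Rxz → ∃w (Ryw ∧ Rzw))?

This is convergence; the standard corresponding axiom is .2: ◇□r → □◇r.
Suppose ◇□r→□◇r is valid. Take Rxy, Rxz and set V(r)={w : Ryw}. Then □r at y so ◇□r at x, so □◇r at x, so ◇r at z, giving w with Rzw and Ryw.

◇□r → □◇r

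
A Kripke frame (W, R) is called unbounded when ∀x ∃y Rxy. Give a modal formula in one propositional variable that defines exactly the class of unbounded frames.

This is seriality; the standard corresponding axiom is D: □r → ◇r.
Suppose □r→◇r is valid. At any x set V(r)=W. Then □r at x, so ◇r at x, so x has a successor.

□r → ◇r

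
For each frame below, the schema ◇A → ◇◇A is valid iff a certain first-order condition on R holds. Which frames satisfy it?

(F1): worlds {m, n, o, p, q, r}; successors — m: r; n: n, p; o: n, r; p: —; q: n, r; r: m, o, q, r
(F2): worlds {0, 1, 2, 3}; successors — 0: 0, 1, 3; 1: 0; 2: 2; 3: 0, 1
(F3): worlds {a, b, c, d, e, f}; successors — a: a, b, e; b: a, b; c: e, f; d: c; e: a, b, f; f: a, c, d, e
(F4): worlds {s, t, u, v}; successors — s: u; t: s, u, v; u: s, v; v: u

Frame correspondent (Sahlqvist): ∀x ∀y (xRy → ∃w (y = w ∧ xR²w)) — i.e. a generalized confluence (Geach) condition.
(F1): ✓.
(F2): ✓.
(F3): fails — dRc but no w with c=w and dR²w.
(F4): fails — sRu but no w with u=w and sR²w.

(F1), (F2)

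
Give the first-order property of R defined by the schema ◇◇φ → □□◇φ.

This is a Sahlqvist (Geach-type) schema ◇^2□^0φ → □^2◇^1φ.
First-order correspondent: ∀x ∀y ∀z ((xR²y ∧ xR²z) → ∃w (y = w ∧ zRw)).

∀x ∀y ∀z ((xR²y ∧ xR²z) → ∃w (y = w ∧ zRw))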